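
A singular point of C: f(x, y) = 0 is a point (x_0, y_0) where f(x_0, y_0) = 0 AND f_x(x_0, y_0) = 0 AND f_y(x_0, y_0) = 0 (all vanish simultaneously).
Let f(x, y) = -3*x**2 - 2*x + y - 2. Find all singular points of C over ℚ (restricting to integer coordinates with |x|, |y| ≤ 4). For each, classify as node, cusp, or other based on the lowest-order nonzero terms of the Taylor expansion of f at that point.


No singular points in the scanned grid; C is smooth there.

Compute partial derivatives:
  f_x = -6*x - 2.
  f_y = 1.
f_y = 1 is a nonzero constant, so f_y never vanishes: no point (x, y) can satisfy f = f_x = f_y = 0. In particular no (x, y) ∈ {−4, ..., 4}² is singular; the curve is smooth.


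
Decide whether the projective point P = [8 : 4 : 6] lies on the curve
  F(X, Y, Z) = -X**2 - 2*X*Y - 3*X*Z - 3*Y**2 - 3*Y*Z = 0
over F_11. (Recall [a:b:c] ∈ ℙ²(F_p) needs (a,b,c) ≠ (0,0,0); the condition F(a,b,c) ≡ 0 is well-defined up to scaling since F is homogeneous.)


F(8,4,6) ≡ 4 (mod 11); P is NOT on the curve.

Evaluate F(8, 4, 6) term-by-term (mod 11).
  -X**2 ↦ -1·64·1·1 = -64
  -2*X*Y ↦ -2·8·4·1 = -64
  -3*X*Z ↦ -3·8·1·6 = -144
  -3*Y**2 ↦ -3·1·16·1 = -48
  -3*Y*Z ↦ -3·1·4·6 = -72
Sum: F(8, 4, 6) = (-64) + (-64) + (-144) + (-48) + (-72) = -392.
Reducing mod 11: -392 ≡ 4 (mod 11).
Since F(a, b, c) ≡ 4 ≠ 0 (mod 11), P does NOT lie on the curve.


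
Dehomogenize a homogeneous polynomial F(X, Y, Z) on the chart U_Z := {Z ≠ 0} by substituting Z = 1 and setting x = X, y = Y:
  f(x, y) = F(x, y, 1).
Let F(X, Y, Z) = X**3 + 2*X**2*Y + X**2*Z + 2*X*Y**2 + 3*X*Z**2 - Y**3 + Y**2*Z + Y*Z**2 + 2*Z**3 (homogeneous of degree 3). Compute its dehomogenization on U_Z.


f(x, y) = x**3 + 2*x**2*y + x**2 + 2*x*y**2 + 3*x - y**3 + y**2 + y + 2

On U_Z we set Z = 1. Each monomial c·X^i·Y^j·Z^k in F becomes c·x^i·y^j·1^k = c·x^i·y^j.
Substituting Z = 1: F(X, Y, 1) = x**3 + 2*x**2*y + x**2 + 2*x*y**2 + 3*x - y**3 + y**2 + y + 2.
Note: deg(f) ≤ deg(F) = 3; strict inequality happens when F is divisible by Z (lost terms).


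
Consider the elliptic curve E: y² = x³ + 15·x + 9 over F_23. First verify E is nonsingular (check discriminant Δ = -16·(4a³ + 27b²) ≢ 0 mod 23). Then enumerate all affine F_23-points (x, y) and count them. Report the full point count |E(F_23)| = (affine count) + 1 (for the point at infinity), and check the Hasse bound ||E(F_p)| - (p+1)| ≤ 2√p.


Affine points = {(0, 3), (0, 20), (1, 5), (1, 18), (2, 1), (2, 22), (3, 9), (3, 14), (4, 8), (4, 15), (5, 5), (5, 18), (6, 4), (6, 19), (10, 3), (10, 20), (12, 10), (12, 13), (13, 3), (13, 20), (17, 5), (17, 18), (18, 4), (18, 19), (19, 0), (20, 11), (20, 12), (22, 4), (22, 19)}; affine count = 29; |E(F_23)| = 30.

Discriminant check: Δ ∝ 4a³ + 27b² = 4·15³ + 27·9² = 4·3375 + 27·81 ≡ 1 (mod 23). Nonzero ⇒ E is nonsingular.
For each x ∈ F_23, compute rhs = x³ + 15·x + 9 mod 23, then count y ∈ F_23 with y² ≡ rhs.
  x = 0: rhs = 9, matching y values: 3, 20 (2 points).
  x = 1: rhs = 2, matching y values: 5, 18 (2 points).
  x = 2: rhs = 1, matching y values: 1, 22 (2 points).
  x = 3: rhs = 12, matching y values: 9, 14 (2 points).
  x = 4: rhs = 18, matching y values: 8, 15 (2 points).
  x = 5: rhs = 2, matching y values: 5, 18 (2 points).
  x = 6: rhs = 16, matching y values: 4, 19 (2 points).
  x = 7: rhs = 20, matching y values: none (0 points).
  x = 8: rhs = 20, matching y values: none (0 points).
  x = 9: rhs = 22, matching y values: none (0 points).
  x = 10: rhs = 9, matching y values: 3, 20 (2 points).
  x = 11: rhs = 10, matching y values: none (0 points).
  x = 12: rhs = 8, matching y values: 10, 13 (2 points).
  x = 13: rhs = 9, matching y values: 3, 20 (2 points).
  x = 14: rhs = 19, matching y values: none (0 points).
  x = 15: rhs = 21, matching y values: none (0 points).
  x = 16: rhs = 21, matching y values: none (0 points).
  x = 17: rhs = 2, matching y values: 5, 18 (2 points).
  x = 18: rhs = 16, matching y values: 4, 19 (2 points).
  x = 19: rhs = 0, matching y values: 0 (1 points).
  x = 20: rhs = 6, matching y values: 11, 12 (2 points).
  x = 21: rhs = 17, matching y values: none (0 points).
  x = 22: rhs = 16, matching y values: 4, 19 (2 points).
Total affine count: 29.
Full point count |E(F_23)| = 29 + 1 = 30.
Hasse bound: |30 − (23+1)| = |6| = 6 ≤ 2√23 ≈ 9.5917 ✓.


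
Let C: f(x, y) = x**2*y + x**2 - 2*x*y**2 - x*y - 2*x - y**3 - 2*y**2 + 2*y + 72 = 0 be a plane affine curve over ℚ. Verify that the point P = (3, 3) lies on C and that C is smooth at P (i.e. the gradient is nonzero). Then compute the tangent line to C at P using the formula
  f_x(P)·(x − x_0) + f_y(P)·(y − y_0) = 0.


Tangent line at P: x - 67*y + 198 = 0.

Step 1: f(3, 3) = 0, so P lies on C.
Step 2: partial derivatives
  f_x(x, y) = 2*x*y + 2*x - 2*y**2 - y - 2, f_y(x, y) = x**2 - 4*x*y - x - 3*y**2 - 4*y + 2.
  f_x(P) = 1, f_y(P) = -67 (gradient nonzero, so P is smooth).
Step 3: tangent line at P: 1·(x − 3) + -67·(y − 3) = 0.
Expanding: x - 67*y + 198 = 0.


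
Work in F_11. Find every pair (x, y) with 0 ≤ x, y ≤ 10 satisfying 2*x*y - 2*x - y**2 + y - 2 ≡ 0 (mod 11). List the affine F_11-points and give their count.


Affine F_11-points: {(0, 5), (0, 7), (1, 6), (1, 8), (2, 2), (2, 3), (6, 4), (6, 9), (10, 0), (10, 10)}; count = 10.

For each of the 121 pairs (x, y) ∈ F_11², evaluate f(x, y) mod 11. Record the zeros.
  x = 0: [0↦9, 1↦9, 2↦7, 3↦3, 4↦8, 5↦0, 6↦1, 7↦0, 8↦8, 9↦3, 10↦7]  zeros at y ∈ {5, 7}
  x = 1: [0↦7, 1↦9, 2↦9, 3↦7, 4↦3, 5↦8, 6↦0, 7↦1, 8↦0, 9↦8, 10↦3]  zeros at y ∈ {6, 8}
  x = 2: [0↦5, 1↦9, 2↦0, 3↦0, 4↦9, 5↦5, 6↦10, 7↦2, 8↦3, 9↦2, 10↦10]  zeros at y ∈ {2, 3}
  x = 3: [0↦3, 1↦9, 2↦2, 3↦4, 4↦4, 5↦2, 6↦9, 7↦3, 8↦6, 9↦7, 10↦6]  zeros at y ∈ ∅
  x = 4: [0↦1, 1↦9, 2↦4, 3↦8, 4↦10, 5↦10, 6↦8, 7↦4, 8↦9, 9↦1, 10↦2]  zeros at y ∈ ∅
  x = 5: [0↦10, 1↦9, 2↦6, 3↦1, 4↦5, 5↦7, 6↦7, 7↦5, 8↦1, 9↦6, 10↦9]  zeros at y ∈ ∅
  x = 6: [0↦8, 1↦9, 2↦8, 3↦5, 4↦0, 5↦4, 6↦6, 7↦6, 8↦4, 9↦0, 10↦5]  zeros at y ∈ {4, 9}
  x = 7: [0↦6, 1↦9, 2↦10, 3↦9, 4↦6, 5↦1, 6↦5, 7↦7, 8↦7, 9↦5, 10↦1]  zeros at y ∈ ∅
  x = 8: [0↦4, 1↦9, 2↦1, 3↦2, 4↦1, 5↦9, 6↦4, 7↦8, 8↦10, 9↦10, 10↦8]  zeros at y ∈ ∅
  x = 9: [0↦2, 1↦9, 2↦3, 3↦6, 4↦7, 5↦6, 6↦3, 7↦9, 8↦2, 9↦4, 10↦4]  zeros at y ∈ ∅
  x = 10: [0↦0, 1↦9, 2↦5, 3↦10, 4↦2, 5↦3, 6↦2, 7↦10, 8↦5, 9↦9, 10↦0]  zeros at y ∈ {0, 10}
Collecting zeros: affine points = {(0, 5), (0, 7), (1, 6), (1, 8), (2, 2), (2, 3), (6, 4), (6, 9), (10, 0), (10, 10)}.
Total count |C(F_11)_aff| = 10.


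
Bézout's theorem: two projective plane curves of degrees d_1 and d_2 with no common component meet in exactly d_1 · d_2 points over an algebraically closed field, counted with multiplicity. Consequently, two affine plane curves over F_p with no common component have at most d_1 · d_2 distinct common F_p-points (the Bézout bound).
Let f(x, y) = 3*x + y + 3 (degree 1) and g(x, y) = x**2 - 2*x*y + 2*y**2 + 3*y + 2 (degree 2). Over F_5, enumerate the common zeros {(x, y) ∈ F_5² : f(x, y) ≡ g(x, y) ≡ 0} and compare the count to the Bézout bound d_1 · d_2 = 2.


Common zeros: {(3, 3)}; count = 1; Bézout bound = 2.

deg(f) = 1, deg(g) = 2, so Bézout bound = 2.
Scan x ∈ F_5. For each x, list the y ∈ F_5 with f(x, y) ≡ 0 and those with g(x, y) ≡ 0 (mod 5); the common zeros in that column are the intersection.
  x = 0: f ≡ 0 at y ∈ {2}; g ≡ 0 at y ∈ ∅; common: ∅.
  x = 1: f ≡ 0 at y ∈ {4}; g ≡ 0 at y ∈ ∅; common: ∅.
  x = 2: f ≡ 0 at y ∈ {1}; g ≡ 0 at y ∈ ∅; common: ∅.
  x = 3: f ≡ 0 at y ∈ {3}; g ≡ 0 at y ∈ {1, 3}; common: {3}.
  x = 4: f ≡ 0 at y ∈ {0}; g ≡ 0 at y ∈ {1, 4}; common: ∅.
Collecting: common zeros = {(3, 3)}, so the count is 1.
Comparison with the Bézout bound: 1 ≤ 2 = deg(f)·deg(g), as expected for curves with no common component (the affine F_5-count falls short of the bound because intersections may lie at infinity, over extension fields, or carry multiplicity).


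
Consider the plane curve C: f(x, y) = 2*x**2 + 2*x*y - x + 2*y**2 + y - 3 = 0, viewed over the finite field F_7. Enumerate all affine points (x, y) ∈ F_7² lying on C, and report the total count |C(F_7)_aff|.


Affine F_7-points: {(0, 1), (0, 2), (1, 4), (1, 5), (2, 2), (2, 6), (3, 1), (3, 6), (4, 3), (5, 0), (5, 5), (6, 0), (6, 4)}; count = 13.

For each of the 49 pairs (x, y) ∈ F_7², evaluate f(x, y) mod 7. Record the zeros.
  x = 0: [0↦4, 1↦0, 2↦0, 3↦4, 4↦5, 5↦3, 6↦5]  zeros at y ∈ {1, 2}
  x = 1: [0↦5, 1↦3, 2↦5, 3↦4, 4↦0, 5↦0, 6↦4]  zeros at y ∈ {4, 5}
  x = 2: [0↦3, 1↦3, 2↦0, 3↦1, 4↦6, 5↦1, 6↦0]  zeros at y ∈ {2, 6}
  x = 3: [0↦5, 1↦0, 2↦6, 3↦2, 4↦2, 5↦6, 6↦0]  zeros at y ∈ {1, 6}
  x = 4: [0↦4, 1↦1, 2↦2, 3↦0, 4↦2, 5↦1, 6↦4]  zeros at y ∈ {3}
  x = 5: [0↦0, 1↦6, 2↦2, 3↦2, 4↦6, 5↦0, 6↦5]  zeros at y ∈ {0, 5}
  x = 6: [0↦0, 1↦1, 2↦6, 3↦1, 4↦0, 5↦3, 6↦3]  zeros at y ∈ {0, 4}
Collecting zeros: affine points = {(0, 1), (0, 2), (1, 4), (1, 5), (2, 2), (2, 6), (3, 1), (3, 6), (4, 3), (5, 0), (5, 5), (6, 0), (6, 4)}.
Total count |C(F_7)_aff| = 13.


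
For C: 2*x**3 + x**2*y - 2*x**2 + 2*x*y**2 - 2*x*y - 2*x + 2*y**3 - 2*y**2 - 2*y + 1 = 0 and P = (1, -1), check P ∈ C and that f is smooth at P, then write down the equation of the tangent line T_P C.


Tangent line at P: 2*x + 3*y + 1 = 0.

Step 1: f(1, -1) = 0, so P lies on C.
Step 2: partial derivatives
  f_x(x, y) = 6*x**2 + 2*x*y - 4*x + 2*y**2 - 2*y - 2, f_y(x, y) = x**2 + 4*x*y - 2*x + 6*y**2 - 4*y - 2.
  f_x(P) = 2, f_y(P) = 3 (gradient nonzero, so P is smooth).
Step 3: tangent line at P: 2·(x − 1) + 3·(y − -1) = 0.
Expanding: 2*x + 3*y + 1 = 0.


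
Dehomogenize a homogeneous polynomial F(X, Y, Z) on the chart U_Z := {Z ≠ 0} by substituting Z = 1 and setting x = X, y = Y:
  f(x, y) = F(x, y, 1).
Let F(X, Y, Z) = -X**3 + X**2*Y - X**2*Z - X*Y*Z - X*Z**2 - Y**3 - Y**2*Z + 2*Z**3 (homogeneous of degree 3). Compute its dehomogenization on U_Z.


f(x, y) = -x**3 + x**2*y - x**2 - x*y - x - y**3 - y**2 + 2

On U_Z we set Z = 1. Each monomial c·X^i·Y^j·Z^k in F becomes c·x^i·y^j·1^k = c·x^i·y^j.
Substituting Z = 1: F(X, Y, 1) = -x**3 + x**2*y - x**2 - x*y - x - y**3 - y**2 + 2.
Note: deg(f) ≤ deg(F) = 3; strict inequality happens when F is divisible by Z (lost terms).


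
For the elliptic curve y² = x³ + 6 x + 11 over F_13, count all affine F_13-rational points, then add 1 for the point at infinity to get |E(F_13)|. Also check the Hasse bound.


Affine points = {(3, 2), (3, 11), (5, 6), (5, 7), (6, 4), (6, 9), (8, 5), (8, 8), (9, 1), (9, 12), (11, 2), (11, 11), (12, 2), (12, 11)}; affine count = 14; |E(F_13)| = 15.

Discriminant check: Δ ∝ 4a³ + 27b² = 4·6³ + 27·11² = 4·216 + 27·121 ≡ 10 (mod 13). Nonzero ⇒ E is nonsingular.
For each x ∈ F_13, compute rhs = x³ + 6·x + 11 mod 13, then count y ∈ F_13 with y² ≡ rhs.
  x = 0: rhs = 11, matching y values: none (0 points).
  x = 1: rhs = 5, matching y values: none (0 points).
  x = 2: rhs = 5, matching y values: none (0 points).
  x = 3: rhs = 4, matching y values: 2, 11 (2 points).
  x = 4: rhs = 8, matching y values: none (0 points).
  x = 5: rhs = 10, matching y values: 6, 7 (2 points).
  x = 6: rhs = 3, matching y values: 4, 9 (2 points).
  x = 7: rhs = 6, matching y values: none (0 points).
  x = 8: rhs = 12, matching y values: 5, 8 (2 points).
  x = 9: rhs = 1, matching y values: 1, 12 (2 points).
  x = 10: rhs = 5, matching y values: none (0 points).
  x = 11: rhs = 4, matching y values: 2, 11 (2 points).
  x = 12: rhs = 4, matching y values: 2, 11 (2 points).
Total affine count: 14.
Full point count |E(F_13)| = 14 + 1 = 15.
Hasse bound: |15 − (13+1)| = |1| = 1 ≤ 2√13 ≈ 7.2111 ✓.


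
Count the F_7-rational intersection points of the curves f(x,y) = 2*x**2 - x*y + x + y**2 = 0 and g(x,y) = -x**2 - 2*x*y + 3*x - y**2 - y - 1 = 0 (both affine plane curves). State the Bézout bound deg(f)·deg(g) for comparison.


Common zeros: {(6, 2)}; count = 1; Bézout bound = 4.

deg(f) = 2, deg(g) = 2, so Bézout bound = 4.
Scan x ∈ F_7. For each x, list the y ∈ F_7 with f(x, y) ≡ 0 and those with g(x, y) ≡ 0 (mod 7); the common zeros in that column are the intersection.
  x = 0: f ≡ 0 at y ∈ {0}; g ≡ 0 at y ∈ {2, 4}; common: ∅.
  x = 1: f ≡ 0 at y ∈ ∅; g ≡ 0 at y ∈ ∅; common: ∅.
  x = 2: f ≡ 0 at y ∈ ∅; g ≡ 0 at y ∈ {4, 5}; common: ∅.
  x = 3: f ≡ 0 at y ∈ {0, 3}; g ≡ 0 at y ∈ ∅; common: ∅.
  x = 4: f ≡ 0 at y ∈ ∅; g ≡ 0 at y ∈ ∅; common: ∅.
  x = 5: f ≡ 0 at y ∈ {2, 3}; g ≡ 0 at y ∈ {5}; common: ∅.
  x = 6: f ≡ 0 at y ∈ {2, 4}; g ≡ 0 at y ∈ {2, 6}; common: {2}.
Collecting: common zeros = {(6, 2)}, so the count is 1.
Comparison with the Bézout bound: 1 ≤ 4 = deg(f)·deg(g), as expected for curves with no common component (the affine F_7-count falls short of the bound because intersections may lie at infinity, over extension fields, or carry multiplicity).


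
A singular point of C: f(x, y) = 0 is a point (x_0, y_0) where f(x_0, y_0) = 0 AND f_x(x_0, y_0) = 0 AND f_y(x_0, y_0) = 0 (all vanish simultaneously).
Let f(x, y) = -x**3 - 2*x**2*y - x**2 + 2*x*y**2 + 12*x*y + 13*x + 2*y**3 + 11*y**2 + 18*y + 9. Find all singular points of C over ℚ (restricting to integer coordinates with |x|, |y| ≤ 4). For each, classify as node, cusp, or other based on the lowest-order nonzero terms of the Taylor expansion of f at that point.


Singular points: {(1, -2)}; classification: cusp.

Compute partial derivatives:
  f_x = -3*x**2 - 4*x*y - 2*x + 2*y**2 + 12*y + 13.
  f_y = -2*x**2 + 4*x*y + 12*x + 6*y**2 + 22*y + 18.
Scan x_0 ∈ {−4, ..., 4}. For each x_0, f_y(x_0, y) is a polynomial in y; find its integer roots y ∈ {−4, ..., 4}, then test f_x and f at those candidates.
  x = -4: f_y(-4, y) = 6*y**2 + 6*y - 62; no integer root y with |y| ≤ 4.
  x = -3: f_y(-3, y) = 6*y**2 + 10*y - 36; no integer root y with |y| ≤ 4.
  x = -2: f_y(-2, y) = 6*y**2 + 14*y - 14; no integer root y with |y| ≤ 4.
  x = -1: f_y(-1, y) = 6*y**2 + 18*y + 4; no integer root y with |y| ≤ 4.
  x = 0: f_y(0, y) = 6*y**2 + 22*y + 18; no integer root y with |y| ≤ 4.
  x = 1: f_y(1, y) = 6*y**2 + 26*y + 28; vanishes at y ∈ {-2}. (1, -2): f_x = 0, f = 0 — SINGULAR.
  x = 2: f_y(2, y) = 6*y**2 + 30*y + 34; no integer root y with |y| ≤ 4.
  x = 3: f_y(3, y) = 6*y**2 + 34*y + 36; no integer root y with |y| ≤ 4.
  x = 4: f_y(4, y) = 6*y**2 + 38*y + 34; no integer root y with |y| ≤ 4.
Only singular point on the grid: (1, -2).
Classify: substitute x = 1 + u, y = -2 + v and expand: f = -u**3 - 2*u**2*v + 2*u*v**2 + 2*v**3 + v**2.
No constant or linear terms (consistent with a singular point). Quadratic part: v**2. Cubic part: -u**3 - 2*u**2*v + 2*u*v**2 + 2*v**3.
The quadratic part v**2 is a perfect square, so there is a single (double) tangent line v = 0, i.e. y = -2. Restricting the cubic part to that line (v = 0) leaves -u**3 ≠ 0, so f is not divisible by v and the branch is v² ≈ u**3 to lowest order — this is a cusp.
Classification: cusp.


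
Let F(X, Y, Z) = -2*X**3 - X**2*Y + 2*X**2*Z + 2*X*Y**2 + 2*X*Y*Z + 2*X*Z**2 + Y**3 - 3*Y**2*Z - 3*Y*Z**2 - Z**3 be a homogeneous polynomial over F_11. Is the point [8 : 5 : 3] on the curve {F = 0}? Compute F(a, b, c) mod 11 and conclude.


F(8,5,3) ≡ 2 (mod 11); P is NOT on the curve.

Evaluate F(8, 5, 3) term-by-term (mod 11).
  -2*X**3 ↦ -2·512·1·1 = -1024
  -X**2*Y ↦ -1·64·5·1 = -320
  2*X**2*Z ↦ 2·64·1·3 = 384
  2*X*Y**2 ↦ 2·8·25·1 = 400
  2*X*Y*Z ↦ 2·8·5·3 = 240
  2*X*Z**2 ↦ 2·8·1·9 = 144
  Y**3 ↦ 1·1·125·1 = 125
  -3*Y**2*Z ↦ -3·1·25·3 = -225
  -3*Y*Z**2 ↦ -3·1·5·9 = -135
  -Z**3 ↦ -1·1·1·27 = -27
Sum: F(8, 5, 3) = (-1024) + (-320) + (384) + (400) + (240) + (144) + (125) + (-225) + (-135) + (-27) = -438.
Reducing mod 11: -438 ≡ 2 (mod 11).
Since F(a, b, c) ≡ 2 ≠ 0 (mod 11), P does NOT lie on the curve.


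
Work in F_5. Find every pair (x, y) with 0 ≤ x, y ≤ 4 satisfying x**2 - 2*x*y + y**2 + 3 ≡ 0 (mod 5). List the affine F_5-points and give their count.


Affine F_5-points: ∅; count = 0.

For each of the 25 pairs (x, y) ∈ F_5², evaluate f(x, y) mod 5. Record the zeros.
  x = 0: [0↦3, 1↦4, 2↦2, 3↦2, 4↦4]  zeros at y ∈ ∅
  x = 1: [0↦4, 1↦3, 2↦4, 3↦2, 4↦2]  zeros at y ∈ ∅
  x = 2: [0↦2, 1↦4, 2↦3, 3↦4, 4↦2]  zeros at y ∈ ∅
  x = 3: [0↦2, 1↦2, 2↦4, 3↦3, 4↦4]  zeros at y ∈ ∅
  x = 4: [0↦4, 1↦2, 2↦2, 3↦4, 4↦3]  zeros at y ∈ ∅
Collecting zeros: affine points = ∅.
Total count |C(F_5)_aff| = 0.


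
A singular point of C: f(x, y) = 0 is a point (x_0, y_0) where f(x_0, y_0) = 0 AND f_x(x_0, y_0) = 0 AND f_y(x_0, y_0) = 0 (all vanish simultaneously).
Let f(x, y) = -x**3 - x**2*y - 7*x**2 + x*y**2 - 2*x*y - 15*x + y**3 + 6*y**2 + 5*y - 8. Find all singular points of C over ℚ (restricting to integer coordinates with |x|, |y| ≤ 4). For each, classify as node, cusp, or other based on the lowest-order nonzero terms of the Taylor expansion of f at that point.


Singular points: {(-2, -1)}; classification: cusp.

Compute partial derivatives:
  f_x = -3*x**2 - 2*x*y - 14*x + y**2 - 2*y - 15.
  f_y = -x**2 + 2*x*y - 2*x + 3*y**2 + 12*y + 5.
Scan x_0 ∈ {−4, ..., 4}. For each x_0, f_y(x_0, y) is a polynomial in y; find its integer roots y ∈ {−4, ..., 4}, then test f_x and f at those candidates.
  x = -4: f_y(-4, y) = 3*y**2 + 4*y - 3; no integer root y with |y| ≤ 4.
  x = -3: f_y(-3, y) = 3*y**2 + 6*y + 2; no integer root y with |y| ≤ 4.
  x = -2: f_y(-2, y) = 3*y**2 + 8*y + 5; vanishes at y ∈ {-1}. (-2, -1): f_x = 0, f = 0 — SINGULAR.
  x = -1: f_y(-1, y) = 3*y**2 + 10*y + 6; no integer root y with |y| ≤ 4.
  x = 0: f_y(0, y) = 3*y**2 + 12*y + 5; no integer root y with |y| ≤ 4.
  x = 1: f_y(1, y) = 3*y**2 + 14*y + 2; no integer root y with |y| ≤ 4.
  x = 2: f_y(2, y) = 3*y**2 + 16*y - 3; no integer root y with |y| ≤ 4.
  x = 3: f_y(3, y) = 3*y**2 + 18*y - 10; no integer root y with |y| ≤ 4.
  x = 4: f_y(4, y) = 3*y**2 + 20*y - 19; no integer root y with |y| ≤ 4.
Only singular point on the grid: (-2, -1).
Classify: substitute x = -2 + u, y = -1 + v and expand: f = -u**3 - u**2*v + u*v**2 + v**3 + v**2.
No constant or linear terms (consistent with a singular point). Quadratic part: v**2. Cubic part: -u**3 - u**2*v + u*v**2 + v**3.
The quadratic part v**2 is a perfect square, so there is a single (double) tangent line v = 0, i.e. y = -1. Restricting the cubic part to that line (v = 0) leaves -u**3 ≠ 0, so f is not divisible by v and the branch is v² ≈ u**3 to lowest order — this is a cusp.
Classification: cusp.


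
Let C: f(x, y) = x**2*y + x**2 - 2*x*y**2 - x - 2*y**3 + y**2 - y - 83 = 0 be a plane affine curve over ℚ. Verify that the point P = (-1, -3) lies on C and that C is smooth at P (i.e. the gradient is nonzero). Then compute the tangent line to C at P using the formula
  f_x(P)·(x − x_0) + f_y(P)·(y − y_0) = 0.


Tangent line at P: -15*x - 72*y - 231 = 0.

Step 1: f(-1, -3) = 0, so P lies on C.
Step 2: partial derivatives
  f_x(x, y) = 2*x*y + 2*x - 2*y**2 - 1, f_y(x, y) = x**2 - 4*x*y - 6*y**2 + 2*y - 1.
  f_x(P) = -15, f_y(P) = -72 (gradient nonzero, so P is smooth).
Step 3: tangent line at P: -15·(x − -1) + -72·(y − -3) = 0.
Expanding: -15*x - 72*y - 231 = 0.


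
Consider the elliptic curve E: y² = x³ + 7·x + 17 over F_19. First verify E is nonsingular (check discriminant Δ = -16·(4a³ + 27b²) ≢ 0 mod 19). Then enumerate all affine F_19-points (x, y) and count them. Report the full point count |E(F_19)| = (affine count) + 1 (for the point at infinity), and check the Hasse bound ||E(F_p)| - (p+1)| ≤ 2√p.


Affine points = {(0, 6), (0, 13), (1, 5), (1, 14), (2, 1), (2, 18), (5, 5), (5, 14), (6, 3), (6, 16), (9, 7), (9, 12), (10, 2), (10, 17), (11, 0), (12, 9), (12, 10), (13, 5), (13, 14), (14, 3), (14, 16), (15, 1), (15, 18), (16, 8), (16, 11), (18, 3), (18, 16)}; affine count = 27; |E(F_19)| = 28.

Discriminant check: Δ ∝ 4a³ + 27b² = 4·7³ + 27·17² = 4·343 + 27·289 ≡ 17 (mod 19). Nonzero ⇒ E is nonsingular.
For each x ∈ F_19, compute rhs = x³ + 7·x + 17 mod 19, then count y ∈ F_19 with y² ≡ rhs.
  x = 0: rhs = 17, matching y values: 6, 13 (2 points).
  x = 1: rhs = 6, matching y values: 5, 14 (2 points).
  x = 2: rhs = 1, matching y values: 1, 18 (2 points).
  x = 3: rhs = 8, matching y values: none (0 points).
  x = 4: rhs = 14, matching y values: none (0 points).
  x = 5: rhs = 6, matching y values: 5, 14 (2 points).
  x = 6: rhs = 9, matching y values: 3, 16 (2 points).
  x = 7: rhs = 10, matching y values: none (0 points).
  x = 8: rhs = 15, matching y values: none (0 points).
  x = 9: rhs = 11, matching y values: 7, 12 (2 points).
  x = 10: rhs = 4, matching y values: 2, 17 (2 points).
  x = 11: rhs = 0, matching y values: 0 (1 points).
  x = 12: rhs = 5, matching y values: 9, 10 (2 points).
  x = 13: rhs = 6, matching y values: 5, 14 (2 points).
  x = 14: rhs = 9, matching y values: 3, 16 (2 points).
  x = 15: rhs = 1, matching y values: 1, 18 (2 points).
  x = 16: rhs = 7, matching y values: 8, 11 (2 points).
  x = 17: rhs = 14, matching y values: none (0 points).
  x = 18: rhs = 9, matching y values: 3, 16 (2 points).
Total affine count: 27.
Full point count |E(F_19)| = 27 + 1 = 28.
Hasse bound: |28 − (19+1)| = |8| = 8 ≤ 2√19 ≈ 8.7178 ✓.


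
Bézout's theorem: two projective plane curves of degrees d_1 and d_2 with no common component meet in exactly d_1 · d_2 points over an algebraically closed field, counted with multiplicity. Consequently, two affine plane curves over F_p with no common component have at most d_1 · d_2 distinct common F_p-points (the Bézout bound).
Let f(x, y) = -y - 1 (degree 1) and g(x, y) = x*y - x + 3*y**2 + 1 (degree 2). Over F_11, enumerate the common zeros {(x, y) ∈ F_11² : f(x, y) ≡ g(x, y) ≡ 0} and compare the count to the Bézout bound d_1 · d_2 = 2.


Common zeros: {(2, 10)}; count = 1; Bézout bound = 2.

deg(f) = 1, deg(g) = 2, so Bézout bound = 2.
Scan x ∈ F_11. For each x, list the y ∈ F_11 with f(x, y) ≡ 0 and those with g(x, y) ≡ 0 (mod 11); the common zeros in that column are the intersection.
  x = 0: f ≡ 0 at y ∈ {10}; g ≡ 0 at y ∈ ∅; common: ∅.
  x = 1: f ≡ 0 at y ∈ {10}; g ≡ 0 at y ∈ {0, 7}; common: ∅.
  x = 2: f ≡ 0 at y ∈ {10}; g ≡ 0 at y ∈ {4, 10}; common: {10}.
  x = 3: f ≡ 0 at y ∈ {10}; g ≡ 0 at y ∈ {5}; common: ∅.
  x = 4: f ≡ 0 at y ∈ {10}; g ≡ 0 at y ∈ ∅; common: ∅.
  x = 5: f ≡ 0 at y ∈ {10}; g ≡ 0 at y ∈ ∅; common: ∅.
  x = 6: f ≡ 0 at y ∈ {10}; g ≡ 0 at y ∈ ∅; common: ∅.
  x = 7: f ≡ 0 at y ∈ {10}; g ≡ 0 at y ∈ {8}; common: ∅.
  x = 8: f ≡ 0 at y ∈ {10}; g ≡ 0 at y ∈ {3, 9}; common: ∅.
  x = 9: f ≡ 0 at y ∈ {10}; g ≡ 0 at y ∈ {2, 6}; common: ∅.
  x = 10: f ≡ 0 at y ∈ {10}; g ≡ 0 at y ∈ ∅; common: ∅.
Collecting: common zeros = {(2, 10)}, so the count is 1.
Comparison with the Bézout bound: 1 ≤ 2 = deg(f)·deg(g), as expected for curves with no common component (the affine F_11-count falls short of the bound because intersections may lie at infinity, over extension fields, or carry multiplicity).


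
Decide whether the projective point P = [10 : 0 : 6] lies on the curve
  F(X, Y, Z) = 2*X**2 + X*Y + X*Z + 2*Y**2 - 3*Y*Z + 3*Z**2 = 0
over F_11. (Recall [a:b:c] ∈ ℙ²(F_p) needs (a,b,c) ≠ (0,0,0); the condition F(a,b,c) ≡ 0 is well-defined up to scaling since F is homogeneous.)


F(10,0,6) ≡ 5 (mod 11); P is NOT on the curve.

Evaluate F(10, 0, 6) term-by-term (mod 11).
  2*X**2 ↦ 2·100·1·1 = 200
  X*Y ↦ 1·10·0·1 = 0
  X*Z ↦ 1·10·1·6 = 60
  2*Y**2 ↦ 2·1·0·1 = 0
  -3*Y*Z ↦ -3·1·0·6 = 0
  3*Z**2 ↦ 3·1·1·36 = 108
Sum: F(10, 0, 6) = (200) + (0) + (60) + (0) + (0) + (108) = 368.
Reducing mod 11: 368 ≡ 5 (mod 11).
Since F(a, b, c) ≡ 5 ≠ 0 (mod 11), P does NOT lie on the curve.


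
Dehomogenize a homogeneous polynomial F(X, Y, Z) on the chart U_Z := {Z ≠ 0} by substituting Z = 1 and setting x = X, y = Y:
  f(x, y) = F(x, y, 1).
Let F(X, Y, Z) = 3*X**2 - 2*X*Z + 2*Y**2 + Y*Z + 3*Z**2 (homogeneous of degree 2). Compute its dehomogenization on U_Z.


f(x, y) = 3*x**2 - 2*x + 2*y**2 + y + 3

On U_Z we set Z = 1. Each monomial c·X^i·Y^j·Z^k in F becomes c·x^i·y^j·1^k = c·x^i·y^j.
Substituting Z = 1: F(X, Y, 1) = 3*x**2 - 2*x + 2*y**2 + y + 3.
Note: deg(f) ≤ deg(F) = 2; strict inequality happens when F is divisible by Z (lost terms).


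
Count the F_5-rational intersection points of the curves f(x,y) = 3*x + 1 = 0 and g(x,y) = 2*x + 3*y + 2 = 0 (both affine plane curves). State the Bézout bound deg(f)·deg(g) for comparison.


Common zeros: {(3, 4)}; count = 1; Bézout bound = 1.

deg(f) = 1, deg(g) = 1, so Bézout bound = 1.
Scan x ∈ F_5. For each x, list the y ∈ F_5 with f(x, y) ≡ 0 and those with g(x, y) ≡ 0 (mod 5); the common zeros in that column are the intersection.
  x = 0: f ≡ 0 at y ∈ ∅; g ≡ 0 at y ∈ {1}; common: ∅.
  x = 1: f ≡ 0 at y ∈ ∅; g ≡ 0 at y ∈ {2}; common: ∅.
  x = 2: f ≡ 0 at y ∈ ∅; g ≡ 0 at y ∈ {3}; common: ∅.
  x = 3: f ≡ 0 at y ∈ {0, 1, 2, 3, 4}; g ≡ 0 at y ∈ {4}; common: {4}.
  x = 4: f ≡ 0 at y ∈ ∅; g ≡ 0 at y ∈ {0}; common: ∅.
Collecting: common zeros = {(3, 4)}, so the count is 1.
Comparison with the Bézout bound: 1 ≤ 1 = deg(f)·deg(g), as expected for curves with no common component (the bound is attained).


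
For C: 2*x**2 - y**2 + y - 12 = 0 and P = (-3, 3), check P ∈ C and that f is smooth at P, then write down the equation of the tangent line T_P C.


Tangent line at P: -12*x - 5*y - 21 = 0.

Step 1: f(-3, 3) = 0, so P lies on C.
Step 2: partial derivatives
  f_x(x, y) = 4*x, f_y(x, y) = 1 - 2*y.
  f_x(P) = -12, f_y(P) = -5 (gradient nonzero, so P is smooth).
Step 3: tangent line at P: -12·(x − -3) + -5·(y − 3) = 0.
Expanding: -12*x - 5*y - 21 = 0.


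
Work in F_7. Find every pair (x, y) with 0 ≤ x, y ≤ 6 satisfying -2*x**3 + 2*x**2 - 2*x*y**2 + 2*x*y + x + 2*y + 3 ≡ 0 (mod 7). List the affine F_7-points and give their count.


Affine F_7-points: {(0, 2), (2, 2), (2, 3), (3, 1), (3, 5), (6, 2), (6, 5)}; count = 7.

For each of the 49 pairs (x, y) ∈ F_7², evaluate f(x, y) mod 7. Record the zeros.
  x = 0: [0↦3, 1↦5, 2↦0, 3↦2, 4↦4, 5↦6, 6↦1]  zeros at y ∈ {2}
  x = 1: [0↦4, 1↦6, 2↦4, 3↦5, 4↦2, 5↦2, 6↦5]  zeros at y ∈ ∅
  x = 2: [0↦4, 1↦6, 2↦0, 3↦0, 4↦6, 5↦4, 6↦1]  zeros at y ∈ {2, 3}
  x = 3: [0↦5, 1↦0, 2↦4, 3↦3, 4↦4, 5↦0, 6↦5]  zeros at y ∈ {1, 5}
  x = 4: [0↦2, 1↦4, 2↦4, 3↦2, 4↦5, 5↦6, 6↦5]  zeros at y ∈ ∅
  x = 5: [0↦4, 1↦6, 2↦2, 3↦6, 4↦4, 5↦3, 6↦3]  zeros at y ∈ ∅
  x = 6: [0↦6, 1↦1, 2↦0, 3↦3, 4↦3, 5↦0, 6↦1]  zeros at y ∈ {2, 5}
Collecting zeros: affine points = {(0, 2), (2, 2), (2, 3), (3, 1), (3, 5), (6, 2), (6, 5)}.
Total count |C(F_7)_aff| = 7.


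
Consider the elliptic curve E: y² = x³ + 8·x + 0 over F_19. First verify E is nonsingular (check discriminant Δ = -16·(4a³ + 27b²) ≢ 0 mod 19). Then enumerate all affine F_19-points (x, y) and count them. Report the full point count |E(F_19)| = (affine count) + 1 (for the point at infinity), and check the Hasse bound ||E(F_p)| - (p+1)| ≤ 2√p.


Affine points = {(0, 0), (1, 3), (1, 16), (2, 9), (2, 10), (4, 1), (4, 18), (6, 6), (6, 13), (7, 0), (8, 5), (8, 14), (10, 4), (10, 15), (12, 0), (14, 5), (14, 14), (16, 5), (16, 14)}; affine count = 19; |E(F_19)| = 20.

Discriminant check: Δ ∝ 4a³ + 27b² = 4·8³ + 27·0² = 4·512 + 27·0 ≡ 15 (mod 19). Nonzero ⇒ E is nonsingular.
For each x ∈ F_19, compute rhs = x³ + 8·x + 0 mod 19, then count y ∈ F_19 with y² ≡ rhs.
  x = 0: rhs = 0, matching y values: 0 (1 points).
  x = 1: rhs = 9, matching y values: 3, 16 (2 points).
  x = 2: rhs = 5, matching y values: 9, 10 (2 points).
  x = 3: rhs = 13, matching y values: none (0 points).
  x = 4: rhs = 1, matching y values: 1, 18 (2 points).
  x = 5: rhs = 13, matching y values: none (0 points).
  x = 6: rhs = 17, matching y values: 6, 13 (2 points).
  x = 7: rhs = 0, matching y values: 0 (1 points).
  x = 8: rhs = 6, matching y values: 5, 14 (2 points).
  x = 9: rhs = 3, matching y values: none (0 points).
  x = 10: rhs = 16, matching y values: 4, 15 (2 points).
  x = 11: rhs = 13, matching y values: none (0 points).
  x = 12: rhs = 0, matching y values: 0 (1 points).
  x = 13: rhs = 2, matching y values: none (0 points).
  x = 14: rhs = 6, matching y values: 5, 14 (2 points).
  x = 15: rhs = 18, matching y values: none (0 points).
  x = 16: rhs = 6, matching y values: 5, 14 (2 points).
  x = 17: rhs = 14, matching y values: none (0 points).
  x = 18: rhs = 10, matching y values: none (0 points).
Total affine count: 19.
Full point count |E(F_19)| = 19 + 1 = 20.
Hasse bound: |20 − (19+1)| = |0| = 0 ≤ 2√19 ≈ 8.7178 ✓.


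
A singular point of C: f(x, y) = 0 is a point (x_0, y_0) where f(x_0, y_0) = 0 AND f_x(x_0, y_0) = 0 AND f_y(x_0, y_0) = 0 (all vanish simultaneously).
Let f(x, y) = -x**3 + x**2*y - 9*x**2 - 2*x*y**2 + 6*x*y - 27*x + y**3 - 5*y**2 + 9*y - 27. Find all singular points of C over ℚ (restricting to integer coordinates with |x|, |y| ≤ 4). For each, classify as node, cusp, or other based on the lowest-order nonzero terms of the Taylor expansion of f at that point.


Singular points: {(-3, 0)}; classification: cusp.

Compute partial derivatives:
  f_x = -3*x**2 + 2*x*y - 18*x - 2*y**2 + 6*y - 27.
  f_y = x**2 - 4*x*y + 6*x + 3*y**2 - 10*y + 9.
Scan x_0 ∈ {−4, ..., 4}. For each x_0, f_y(x_0, y) is a polynomial in y; find its integer roots y ∈ {−4, ..., 4}, then test f_x and f at those candidates.
  x = -4: f_y(-4, y) = 3*y**2 + 6*y + 1; no integer root y with |y| ≤ 4.
  x = -3: f_y(-3, y) = 3*y**2 + 2*y; vanishes at y ∈ {0}. (-3, 0): f_x = 0, f = 0 — SINGULAR.
  x = -2: f_y(-2, y) = 3*y**2 - 2*y + 1; no integer root y with |y| ≤ 4.
  x = -1: f_y(-1, y) = 3*y**2 - 6*y + 4; no integer root y with |y| ≤ 4.
  x = 0: f_y(0, y) = 3*y**2 - 10*y + 9; no integer root y with |y| ≤ 4.
  x = 1: f_y(1, y) = 3*y**2 - 14*y + 16; vanishes at y ∈ {2}. (1, 2): f_x = -40 ≠ 0.
  x = 2: f_y(2, y) = 3*y**2 - 18*y + 25; no integer root y with |y| ≤ 4.
  x = 3: f_y(3, y) = 3*y**2 - 22*y + 36; no integer root y with |y| ≤ 4.
  x = 4: f_y(4, y) = 3*y**2 - 26*y + 49; no integer root y with |y| ≤ 4.
Only singular point on the grid: (-3, 0).
Classify: substitute x = -3 + u, y = 0 + v and expand: f = -u**3 + u**2*v - 2*u*v**2 + v**3 + v**2.
No constant or linear terms (consistent with a singular point). Quadratic part: v**2. Cubic part: -u**3 + u**2*v - 2*u*v**2 + v**3.
The quadratic part v**2 is a perfect square, so there is a single (double) tangent line v = 0, i.e. y = 0. Restricting the cubic part to that line (v = 0) leaves -u**3 ≠ 0, so f is not divisible by v and the branch is v² ≈ u**3 to lowest order — this is a cusp.
Classification: cusp.


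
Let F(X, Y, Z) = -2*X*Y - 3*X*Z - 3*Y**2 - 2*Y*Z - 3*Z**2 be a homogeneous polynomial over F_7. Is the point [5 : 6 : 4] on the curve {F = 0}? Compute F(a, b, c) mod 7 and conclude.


F(5,6,4) ≡ 5 (mod 7); P is NOT on the curve.

Evaluate F(5, 6, 4) term-by-term (mod 7).
  -2*X*Y ↦ -2·5·6·1 = -60
  -3*X*Z ↦ -3·5·1·4 = -60
  -3*Y**2 ↦ -3·1·36·1 = -108
  -2*Y*Z ↦ -2·1·6·4 = -48
  -3*Z**2 ↦ -3·1·1·16 = -48
Sum: F(5, 6, 4) = (-60) + (-60) + (-108) + (-48) + (-48) = -324.
Reducing mod 7: -324 ≡ 5 (mod 7).
Since F(a, b, c) ≡ 5 ≠ 0 (mod 7), P does NOT lie on the curve.


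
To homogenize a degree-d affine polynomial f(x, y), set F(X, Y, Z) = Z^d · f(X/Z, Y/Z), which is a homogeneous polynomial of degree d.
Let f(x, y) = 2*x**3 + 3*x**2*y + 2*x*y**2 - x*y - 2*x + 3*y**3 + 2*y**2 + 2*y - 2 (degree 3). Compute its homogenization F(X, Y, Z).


F(X, Y, Z) = 2*X**3 + 3*X**2*Y + 2*X*Y**2 - X*Y*Z - 2*X*Z**2 + 3*Y**3 + 2*Y**2*Z + 2*Y*Z**2 - 2*Z**3

deg(f) = 3.
Substitute x = X/Z, y = Y/Z into f, then multiply by Z^3.
  monomial 2·x^3·y^0 ↦ 2·X^3·Y^0·Z^0.
  monomial 3·x^2·y^1 ↦ 3·X^2·Y^1·Z^0.
  monomial 2·x^1·y^2 ↦ 2·X^1·Y^2·Z^0.
  monomial -1·x^1·y^1 ↦ -1·X^1·Y^1·Z^1.
  monomial -2·x^1·y^0 ↦ -2·X^1·Y^0·Z^2.
  monomial 3·x^0·y^3 ↦ 3·X^0·Y^3·Z^0.
  monomial 2·x^0·y^2 ↦ 2·X^0·Y^2·Z^1.
  monomial 2·x^0·y^1 ↦ 2·X^0·Y^1·Z^2.
  monomial -2·x^0·y^0 ↦ -2·X^0·Y^0·Z^3.
Collecting: F(X, Y, Z) = 2*X**3 + 3*X**2*Y + 2*X*Y**2 - X*Y*Z - 2*X*Z**2 + 3*Y**3 + 2*Y**2*Z + 2*Y*Z**2 - 2*Z**3.


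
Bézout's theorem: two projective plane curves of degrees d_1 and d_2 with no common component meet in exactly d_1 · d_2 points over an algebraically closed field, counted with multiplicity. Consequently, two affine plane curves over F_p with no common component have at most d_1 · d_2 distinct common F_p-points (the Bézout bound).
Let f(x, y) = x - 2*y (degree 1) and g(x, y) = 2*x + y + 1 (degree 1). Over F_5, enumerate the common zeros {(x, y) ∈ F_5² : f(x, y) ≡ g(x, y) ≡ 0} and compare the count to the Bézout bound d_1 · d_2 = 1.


Common zeros: ∅; count = 0; Bézout bound = 1.

deg(f) = 1, deg(g) = 1, so Bézout bound = 1.
Scan x ∈ F_5. For each x, list the y ∈ F_5 with f(x, y) ≡ 0 and those with g(x, y) ≡ 0 (mod 5); the common zeros in that column are the intersection.
  x = 0: f ≡ 0 at y ∈ {0}; g ≡ 0 at y ∈ {4}; common: ∅.
  x = 1: f ≡ 0 at y ∈ {3}; g ≡ 0 at y ∈ {2}; common: ∅.
  x = 2: f ≡ 0 at y ∈ {1}; g ≡ 0 at y ∈ {0}; common: ∅.
  x = 3: f ≡ 0 at y ∈ {4}; g ≡ 0 at y ∈ {3}; common: ∅.
  x = 4: f ≡ 0 at y ∈ {2}; g ≡ 0 at y ∈ {1}; common: ∅.
Collecting: common zeros = ∅, so the count is 0.
Comparison with the Bézout bound: 0 ≤ 1 = deg(f)·deg(g), as expected for curves with no common component (the affine F_5-count falls short of the bound because intersections may lie at infinity, over extension fields, or carry multiplicity).


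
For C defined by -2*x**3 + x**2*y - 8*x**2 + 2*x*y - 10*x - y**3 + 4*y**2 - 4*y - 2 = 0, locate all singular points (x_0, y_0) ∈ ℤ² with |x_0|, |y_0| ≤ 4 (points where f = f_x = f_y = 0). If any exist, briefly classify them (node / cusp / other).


Singular points: {(-1, 1)}; classification: node.

Compute partial derivatives:
  f_x = -6*x**2 + 2*x*y - 16*x + 2*y - 10.
  f_y = x**2 + 2*x - 3*y**2 + 8*y - 4.
Scan x_0 ∈ {−4, ..., 4}. For each x_0, f_y(x_0, y) is a polynomial in y; find its integer roots y ∈ {−4, ..., 4}, then test f_x and f at those candidates.
  x = -4: f_y(-4, y) = -3*y**2 + 8*y + 4; no integer root y with |y| ≤ 4.
  x = -3: f_y(-3, y) = -3*y**2 + 8*y - 1; no integer root y with |y| ≤ 4.
  x = -2: f_y(-2, y) = -3*y**2 + 8*y - 4; vanishes at y ∈ {2}. (-2, 2): f_x = -6 ≠ 0.
  x = -1: f_y(-1, y) = -3*y**2 + 8*y - 5; vanishes at y ∈ {1}. (-1, 1): f_x = 0, f = 0 — SINGULAR.
  x = 0: f_y(0, y) = -3*y**2 + 8*y - 4; vanishes at y ∈ {2}. (0, 2): f_x = -6 ≠ 0.
  x = 1: f_y(1, y) = -3*y**2 + 8*y - 1; no integer root y with |y| ≤ 4.
  x = 2: f_y(2, y) = -3*y**2 + 8*y + 4; no integer root y with |y| ≤ 4.
  x = 3: f_y(3, y) = -3*y**2 + 8*y + 11; vanishes at y ∈ {-1}. (3, -1): f_x = -120 ≠ 0.
  x = 4: f_y(4, y) = -3*y**2 + 8*y + 20; no integer root y with |y| ≤ 4.
Only singular point on the grid: (-1, 1).
Classify: substitute x = -1 + u, y = 1 + v and expand: f = -2*u**3 + u**2*v - u**2 - v**3 + v**2.
No constant or linear terms (consistent with a singular point). Quadratic part: -u**2 + v**2. Cubic part: -2*u**3 + u**2*v - v**3.
The quadratic part v**2 - u**2 = (v − u)(v + u) splits into two distinct linear factors, so there are two distinct tangent lines y − 1 = ±(x − -1) — this is a node (ordinary double point).
Classification: node.


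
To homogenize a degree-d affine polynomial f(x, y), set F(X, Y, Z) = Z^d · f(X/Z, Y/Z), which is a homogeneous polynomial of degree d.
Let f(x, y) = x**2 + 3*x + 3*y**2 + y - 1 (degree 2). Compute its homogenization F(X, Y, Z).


F(X, Y, Z) = X**2 + 3*X*Z + 3*Y**2 + Y*Z - Z**2

deg(f) = 2.
Substitute x = X/Z, y = Y/Z into f, then multiply by Z^2.
  monomial 1·x^2·y^0 ↦ 1·X^2·Y^0·Z^0.
  monomial 3·x^1·y^0 ↦ 3·X^1·Y^0·Z^1.
  monomial 3·x^0·y^2 ↦ 3·X^0·Y^2·Z^0.
  monomial 1·x^0·y^1 ↦ 1·X^0·Y^1·Z^1.
  monomial -1·x^0·y^0 ↦ -1·X^0·Y^0·Z^2.
Collecting: F(X, Y, Z) = X**2 + 3*X*Z + 3*Y**2 + Y*Z - Z**2.


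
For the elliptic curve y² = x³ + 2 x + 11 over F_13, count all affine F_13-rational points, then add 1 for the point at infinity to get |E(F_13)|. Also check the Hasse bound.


Affine points = {(1, 1), (1, 12), (2, 6), (2, 7), (5, 4), (5, 9), (7, 2), (7, 11), (9, 2), (9, 11), (10, 2), (10, 11), (11, 5), (11, 8)}; affine count = 14; |E(F_13)| = 15.

Discriminant check: Δ ∝ 4a³ + 27b² = 4·2³ + 27·11² = 4·8 + 27·121 ≡ 10 (mod 13). Nonzero ⇒ E is nonsingular.
For each x ∈ F_13, compute rhs = x³ + 2·x + 11 mod 13, then count y ∈ F_13 with y² ≡ rhs.
  x = 0: rhs = 11, matching y values: none (0 points).
  x = 1: rhs = 1, matching y values: 1, 12 (2 points).
  x = 2: rhs = 10, matching y values: 6, 7 (2 points).
  x = 3: rhs = 5, matching y values: none (0 points).
  x = 4: rhs = 5, matching y values: none (0 points).
  x = 5: rhs = 3, matching y values: 4, 9 (2 points).
  x = 6: rhs = 5, matching y values: none (0 points).
  x = 7: rhs = 4, matching y values: 2, 11 (2 points).
  x = 8: rhs = 6, matching y values: none (0 points).
  x = 9: rhs = 4, matching y values: 2, 11 (2 points).
  x = 10: rhs = 4, matching y values: 2, 11 (2 points).
  x = 11: rhs = 12, matching y values: 5, 8 (2 points).
  x = 12: rhs = 8, matching y values: none (0 points).
Total affine count: 14.
Full point count |E(F_13)| = 14 + 1 = 15.
Hasse bound: |15 − (13+1)| = |1| = 1 ≤ 2√13 ≈ 7.2111 ✓.


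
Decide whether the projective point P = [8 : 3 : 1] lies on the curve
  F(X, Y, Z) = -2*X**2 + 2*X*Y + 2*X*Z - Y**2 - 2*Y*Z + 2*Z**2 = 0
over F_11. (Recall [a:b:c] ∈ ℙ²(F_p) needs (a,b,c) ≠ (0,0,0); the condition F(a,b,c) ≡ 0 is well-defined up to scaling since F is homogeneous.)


F(8,3,1) ≡ 0 (mod 11); P is on the curve.

Evaluate F(8, 3, 1) term-by-term (mod 11).
  -2*X**2 ↦ -2·64·1·1 = -128
  2*X*Y ↦ 2·8·3·1 = 48
  2*X*Z ↦ 2·8·1·1 = 16
  -Y**2 ↦ -1·1·9·1 = -9
  -2*Y*Z ↦ -2·1·3·1 = -6
  2*Z**2 ↦ 2·1·1·1 = 2
Sum: F(8, 3, 1) = (-128) + (48) + (16) + (-9) + (-6) + (2) = -77.
Reducing mod 11: -77 ≡ 0 (mod 11).
Since F(a, b, c) ≡ 0 (mod 11), P lies on the curve.


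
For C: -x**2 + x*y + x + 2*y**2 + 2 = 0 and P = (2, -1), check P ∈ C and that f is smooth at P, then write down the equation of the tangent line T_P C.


Tangent line at P: -4*x - 2*y + 6 = 0.

Step 1: f(2, -1) = 0, so P lies on C.
Step 2: partial derivatives
  f_x(x, y) = -2*x + y + 1, f_y(x, y) = x + 4*y.
  f_x(P) = -4, f_y(P) = -2 (gradient nonzero, so P is smooth).
Step 3: tangent line at P: -4·(x − 2) + -2·(y − -1) = 0.
Expanding: -4*x - 2*y + 6 = 0.


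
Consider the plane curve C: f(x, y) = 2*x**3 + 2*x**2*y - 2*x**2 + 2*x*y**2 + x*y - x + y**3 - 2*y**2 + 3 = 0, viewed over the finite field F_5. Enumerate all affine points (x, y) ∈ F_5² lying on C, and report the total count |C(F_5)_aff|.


Affine F_5-points: {(0, 4), (2, 2), (2, 4), (4, 0)}; count = 4.

For each of the 25 pairs (x, y) ∈ F_5², evaluate f(x, y) mod 5. Record the zeros.
  x = 0: [0↦3, 1↦2, 2↦3, 3↦2, 4↦0]  zeros at y ∈ {4}
  x = 1: [0↦2, 1↦1, 2↦1, 3↦3, 4↦3]  zeros at y ∈ ∅
  x = 2: [0↦4, 1↦2, 2↦0, 3↦4, 4↦0]  zeros at y ∈ {2, 4}
  x = 3: [0↦1, 1↦2, 2↦2, 3↦2, 4↦3]  zeros at y ∈ ∅
  x = 4: [0↦0, 1↦3, 2↦4, 3↦4, 4↦4]  zeros at y ∈ {0}
Collecting zeros: affine points = {(0, 4), (2, 2), (2, 4), (4, 0)}.
Total count |C(F_5)_aff| = 4.
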